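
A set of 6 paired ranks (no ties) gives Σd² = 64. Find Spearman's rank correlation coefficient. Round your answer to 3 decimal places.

ρ = 1 − 6Σd² / [n(n²−1)] = 1 − 6×64 / (6×35)
  = 1 − 384/210 = 1 − 1.8286 ≈ -0.829

-0.829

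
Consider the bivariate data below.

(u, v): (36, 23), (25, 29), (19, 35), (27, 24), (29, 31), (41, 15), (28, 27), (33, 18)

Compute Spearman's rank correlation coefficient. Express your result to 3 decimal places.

Rank u: 7, 2, 1, 3, 5, 8, 4, 6
Rank v: 3, 6, 8, 4, 7, 1, 5, 2
d = rank(u) − rank(v): 4, -4, -7, -1, -2, 7, -1, 4; Σd² = 152
ρ = 1 − 6Σd² / [n(n²−1)] = 1 − 6×152 / (8×63) = 1 − 912/504 ≈ -0.810

-0.810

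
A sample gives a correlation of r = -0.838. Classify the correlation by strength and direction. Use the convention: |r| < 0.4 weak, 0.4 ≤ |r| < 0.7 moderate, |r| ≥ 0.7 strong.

strong negative

r = -0.838 < 0 so the relationship is negative.
|r| = 0.838, which falls in the strong range.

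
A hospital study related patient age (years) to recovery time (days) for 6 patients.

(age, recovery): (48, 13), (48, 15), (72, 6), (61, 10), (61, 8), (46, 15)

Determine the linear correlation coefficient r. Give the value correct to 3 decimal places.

n = 6, Σx = 336, Σy = 67, Σx² = 19350, Σy² = 819, Σxy = 3564
nΣxy − ΣxΣy = 21384 − 22512 = -1128
nΣx² − (Σx)² = 116100 − 112896 = 3204; nΣy² − (Σy)² = 4914 − 4489 = 425
r = -1128 / √(3204 × 425) = -1128 / 1166.9190 ≈ -0.967

-0.967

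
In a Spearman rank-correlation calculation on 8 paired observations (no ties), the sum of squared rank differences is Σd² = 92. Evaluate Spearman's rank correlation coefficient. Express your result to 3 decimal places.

-0.095

ρ = 1 − 6Σd² / [n(n²−1)] = 1 − 6×92 / (8×63)
  = 1 − 552/504 = 1 − 1.0952 ≈ -0.095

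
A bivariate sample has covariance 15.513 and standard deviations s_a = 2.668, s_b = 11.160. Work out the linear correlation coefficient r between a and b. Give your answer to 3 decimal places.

0.521

r = Cov(a,b) / (s_a · s_b) = 15.513 / (2.668 × 11.160)
  = 15.513 / 29.7749 ≈ 0.521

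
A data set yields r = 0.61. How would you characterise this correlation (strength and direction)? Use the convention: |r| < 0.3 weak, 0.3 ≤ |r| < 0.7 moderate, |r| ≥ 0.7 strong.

moderate positive

r = 0.61 > 0 so the relationship is positive.
|r| = 0.61, which falls in the moderate range.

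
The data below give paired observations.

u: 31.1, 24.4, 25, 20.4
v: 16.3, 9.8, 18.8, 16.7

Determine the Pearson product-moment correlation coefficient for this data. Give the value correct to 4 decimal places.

0.0557

n = 4, Σu = 100.9, Σv = 61.6, Σu² = 2603.73, Σv² = 994.06, Σuv = 1556.73
nΣuv − ΣuΣv = 6226.92 − 6215.44 = 11.48
nΣu² − (Σu)² = 10414.92 − 10180.81 = 234.11; nΣv² − (Σv)² = 3976.24 − 3794.56 = 181.68
r = 11.48 / √(234.11 × 181.68) = 11.48 / 206.2356 ≈ 0.0557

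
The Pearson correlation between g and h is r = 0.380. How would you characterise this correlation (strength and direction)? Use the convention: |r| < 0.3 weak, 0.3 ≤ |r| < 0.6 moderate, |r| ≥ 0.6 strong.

moderate positive

r = 0.380 > 0 so the relationship is positive.
|r| = 0.380, which falls in the moderate range.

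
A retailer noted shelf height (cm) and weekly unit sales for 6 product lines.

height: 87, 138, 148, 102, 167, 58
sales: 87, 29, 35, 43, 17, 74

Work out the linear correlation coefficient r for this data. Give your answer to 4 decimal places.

-0.8866

n = 6, Σx = 700, Σy = 285, Σx² = 90174, Σy² = 17249, Σxy = 28268
nΣxy − ΣxΣy = 169608 − 199500 = -29892
nΣx² − (Σx)² = 541044 − 490000 = 51044; nΣy² − (Σy)² = 103494 − 81225 = 22269
r = -29892 / √(51044 × 22269) = -29892 / 33714.9646 ≈ -0.8866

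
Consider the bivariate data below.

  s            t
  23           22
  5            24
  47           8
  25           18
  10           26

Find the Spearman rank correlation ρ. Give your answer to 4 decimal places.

Rank s: 3, 1, 5, 4, 2
Rank t: 3, 4, 1, 2, 5
d = rank(s) − rank(t): 0, -3, 4, 2, -3; Σd² = 38
ρ = 1 − 6Σd² / [n(n²−1)] = 1 − 6×38 / (5×24) = 1 − 228/120 ≈ -0.9000

-0.9000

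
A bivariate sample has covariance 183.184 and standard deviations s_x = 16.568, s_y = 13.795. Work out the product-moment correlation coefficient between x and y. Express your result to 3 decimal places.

r = Cov(x,y) / (s_x · s_y) = 183.184 / (16.568 × 13.795)
  = 183.184 / 228.5556 ≈ 0.801

0.801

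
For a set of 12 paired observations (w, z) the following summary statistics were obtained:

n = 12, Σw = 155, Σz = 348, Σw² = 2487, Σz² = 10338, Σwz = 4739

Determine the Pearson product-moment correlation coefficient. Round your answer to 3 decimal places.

r = (nΣwz − ΣwΣz) / √[(nΣw² − (Σw)²)(nΣz² − (Σz)²)]
Numerator: 12×4739 − 155×348 = 2928
Denominator: √[(29844 − 24025)(124056 − 121104)] = √[5819 × 2952] = 4144.5974
r = 2928 / 4144.5974 ≈ 0.706

0.706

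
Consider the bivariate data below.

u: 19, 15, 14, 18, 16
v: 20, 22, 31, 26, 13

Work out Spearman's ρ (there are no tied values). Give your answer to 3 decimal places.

-0.500

Rank u: 5, 2, 1, 4, 3
Rank v: 2, 3, 5, 4, 1
d = rank(u) − rank(v): 3, -1, -4, 0, 2; Σd² = 30
ρ = 1 − 6Σd² / [n(n²−1)] = 1 − 6×30 / (5×24) = 1 − 180/120 ≈ -0.500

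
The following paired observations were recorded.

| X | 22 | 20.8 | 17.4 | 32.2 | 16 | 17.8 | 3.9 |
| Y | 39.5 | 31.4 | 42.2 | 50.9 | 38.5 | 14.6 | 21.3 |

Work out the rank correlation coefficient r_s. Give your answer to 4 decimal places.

0.5000

Rank X: 6, 5, 3, 7, 2, 4, 1
Rank Y: 5, 3, 6, 7, 4, 1, 2
d = rank(X) − rank(Y): 1, 2, -3, 0, -2, 3, -1; Σd² = 28
ρ = 1 − 6Σd² / [n(n²−1)] = 1 − 6×28 / (7×48) = 1 − 168/336 ≈ 0.5000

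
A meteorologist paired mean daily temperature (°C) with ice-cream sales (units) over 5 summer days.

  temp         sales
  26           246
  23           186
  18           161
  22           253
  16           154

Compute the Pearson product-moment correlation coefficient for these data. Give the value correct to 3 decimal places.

n = 5, Σx = 105, Σy = 1000, Σx² = 2269, Σy² = 208758, Σxy = 21602
nΣxy − ΣxΣy = 108010 − 105000 = 3010
nΣx² − (Σx)² = 11345 − 11025 = 320; nΣy² − (Σy)² = 1043790 − 1000000 = 43790
r = 3010 / √(320 × 43790) = 3010 / 3743.3675 ≈ 0.804

0.804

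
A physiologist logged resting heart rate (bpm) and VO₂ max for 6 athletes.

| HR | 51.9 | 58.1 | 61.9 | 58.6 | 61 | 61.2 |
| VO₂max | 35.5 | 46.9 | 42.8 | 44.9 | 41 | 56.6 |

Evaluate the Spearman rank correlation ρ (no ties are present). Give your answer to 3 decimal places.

Rank HR: 1, 2, 6, 3, 4, 5
Rank VO₂max: 1, 5, 3, 4, 2, 6
d = rank(HR) − rank(VO₂max): 0, -3, 3, -1, 2, -1; Σd² = 24
ρ = 1 − 6Σd² / [n(n²−1)] = 1 − 6×24 / (6×35) = 1 − 144/210 ≈ 0.314

0.314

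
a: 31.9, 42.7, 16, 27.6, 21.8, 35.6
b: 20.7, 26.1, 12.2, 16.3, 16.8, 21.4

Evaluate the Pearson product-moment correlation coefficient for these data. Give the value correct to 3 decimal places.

n = 6, Σa = 175.6, Σb = 113.5, Σa² = 5601.26, Σb² = 2264.43, Σab = 3547.96
nΣab − ΣaΣb = 21287.76 − 19930.6 = 1357.16
nΣa² − (Σa)² = 33607.56 − 30835.36 = 2772.2; nΣb² − (Σb)² = 13586.58 − 12882.25 = 704.33
r = 1357.16 / √(2772.2 × 704.33) = 1357.16 / 1397.3345 ≈ 0.971

0.971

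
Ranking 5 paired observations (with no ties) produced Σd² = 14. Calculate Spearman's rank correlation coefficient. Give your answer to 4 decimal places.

ρ = 1 − 6Σd² / [n(n²−1)] = 1 − 6×14 / (5×24)
  = 1 − 84/120 = 1 − 0.70000 ≈ 0.3000

0.3000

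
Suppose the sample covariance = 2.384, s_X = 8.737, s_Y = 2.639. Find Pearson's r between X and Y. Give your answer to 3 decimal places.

0.103

r = Cov(X,Y) / (s_X · s_Y) = 2.384 / (8.737 × 2.639)
  = 2.384 / 23.0569 ≈ 0.103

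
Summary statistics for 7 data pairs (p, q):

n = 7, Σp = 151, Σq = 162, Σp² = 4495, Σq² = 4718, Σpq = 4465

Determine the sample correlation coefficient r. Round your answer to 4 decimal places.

r = (nΣpq − ΣpΣq) / √[(nΣp² − (Σp)²)(nΣq² − (Σq)²)]
Numerator: 7×4465 − 151×162 = 6793
Denominator: √[(31465 − 22801)(33026 − 26244)] = √[8664 × 6782] = 7665.4581
r = 6793 / 7665.4581 ≈ 0.8862

0.8862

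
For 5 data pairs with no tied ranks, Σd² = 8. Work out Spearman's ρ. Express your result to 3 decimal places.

ρ = 1 − 6Σd² / [n(n²−1)] = 1 − 6×8 / (5×24)
  = 1 − 48/120 = 1 − 0.4000 ≈ 0.600

0.600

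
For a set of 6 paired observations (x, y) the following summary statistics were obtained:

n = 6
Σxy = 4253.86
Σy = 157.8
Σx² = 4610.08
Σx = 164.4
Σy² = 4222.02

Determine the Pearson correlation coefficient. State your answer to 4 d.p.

-0.8022

r = (nΣxy − ΣxΣy) / √[(nΣx² − (Σx)²)(nΣy² − (Σy)²)]
Numerator: 6×4253.86 − 164.4×157.8 = -419.16
Denominator: √[(27660.48 − 27027.36)(25332.12 − 24900.84)] = √[633.12 × 431.28] = 522.5438
r = -419.16 / 522.5438 ≈ -0.8022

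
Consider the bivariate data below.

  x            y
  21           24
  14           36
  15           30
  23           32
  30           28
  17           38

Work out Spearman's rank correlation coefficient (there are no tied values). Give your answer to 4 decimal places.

Rank x: 4, 1, 2, 5, 6, 3
Rank y: 1, 5, 3, 4, 2, 6
d = rank(x) − rank(y): 3, -4, -1, 1, 4, -3; Σd² = 52
ρ = 1 − 6Σd² / [n(n²−1)] = 1 − 6×52 / (6×35) = 1 − 312/210 ≈ -0.4857

-0.4857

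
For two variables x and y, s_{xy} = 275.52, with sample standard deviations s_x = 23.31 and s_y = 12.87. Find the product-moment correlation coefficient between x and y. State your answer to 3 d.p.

0.918

r = Cov(x,y) / (s_x · s_y) = 275.52 / (23.31 × 12.87)
  = 275.52 / 299.9997 ≈ 0.918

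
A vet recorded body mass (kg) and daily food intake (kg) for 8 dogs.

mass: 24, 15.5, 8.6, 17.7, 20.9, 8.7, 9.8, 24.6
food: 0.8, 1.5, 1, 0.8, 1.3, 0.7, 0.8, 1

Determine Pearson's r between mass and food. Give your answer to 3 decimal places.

0.209

n = 8, Σx = 129.8, Σy = 7.9, Σx² = 2417.2, Σy² = 8.35, Σxy = 130.91
nΣxy − ΣxΣy = 1047.28 − 1025.42 = 21.86
nΣx² − (Σx)² = 19337.6 − 16848.04 = 2489.56; nΣy² − (Σy)² = 66.8 − 62.41 = 4.39
r = 21.86 / √(2489.56 × 4.39) = 21.86 / 104.5427 ≈ 0.209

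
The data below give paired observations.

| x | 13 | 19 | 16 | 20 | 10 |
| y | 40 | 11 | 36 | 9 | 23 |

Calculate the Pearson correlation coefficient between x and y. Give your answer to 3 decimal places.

n = 5, Σx = 78, Σy = 119, Σx² = 1286, Σy² = 3627, Σxy = 1715
nΣxy − ΣxΣy = 8575 − 9282 = -707
nΣx² − (Σx)² = 6430 − 6084 = 346; nΣy² − (Σy)² = 18135 − 14161 = 3974
r = -707 / √(346 × 3974) = -707 / 1172.6056 ≈ -0.603

-0.603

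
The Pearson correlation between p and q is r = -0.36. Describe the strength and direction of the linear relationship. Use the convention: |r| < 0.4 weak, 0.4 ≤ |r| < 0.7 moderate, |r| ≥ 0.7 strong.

r = -0.36 < 0 so the relationship is negative.
|r| = 0.36, which falls in the weak range.

weak negative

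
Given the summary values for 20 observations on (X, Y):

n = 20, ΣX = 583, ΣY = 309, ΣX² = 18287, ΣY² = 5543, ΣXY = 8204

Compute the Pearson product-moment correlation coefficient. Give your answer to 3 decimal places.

r = (nΣXY − ΣXΣY) / √[(nΣX² − (ΣX)²)(nΣY² − (ΣY)²)]
Numerator: 20×8204 − 583×309 = -16067
Denominator: √[(365740 − 339889)(110860 − 95481)] = √[25851 × 15379] = 19938.9701
r = -16067 / 19938.9701 ≈ -0.806

-0.806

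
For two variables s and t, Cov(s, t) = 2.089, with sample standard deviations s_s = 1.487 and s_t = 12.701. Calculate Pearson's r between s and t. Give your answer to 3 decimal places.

r = Cov(s,t) / (s_s · s_t) = 2.089 / (1.487 × 12.701)
  = 2.089 / 18.8864 ≈ 0.111

0.111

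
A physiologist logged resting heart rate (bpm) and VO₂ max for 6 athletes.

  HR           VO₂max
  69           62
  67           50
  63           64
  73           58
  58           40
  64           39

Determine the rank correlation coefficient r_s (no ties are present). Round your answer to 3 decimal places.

0.257

Rank HR: 5, 4, 2, 6, 1, 3
Rank VO₂max: 5, 3, 6, 4, 2, 1
d = rank(HR) − rank(VO₂max): 0, 1, -4, 2, -1, 2; Σd² = 26
ρ = 1 − 6Σd² / [n(n²−1)] = 1 − 6×26 / (6×35) = 1 − 156/210 ≈ 0.257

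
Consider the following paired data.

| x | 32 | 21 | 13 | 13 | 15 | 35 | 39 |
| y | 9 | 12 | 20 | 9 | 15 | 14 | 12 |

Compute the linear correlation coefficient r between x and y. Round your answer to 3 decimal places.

-0.329

n = 7, Σx = 168, Σy = 91, Σx² = 4774, Σy² = 1271, Σxy = 2100
nΣxy − ΣxΣy = 14700 − 15288 = -588
nΣx² − (Σx)² = 33418 − 28224 = 5194; nΣy² − (Σy)² = 8897 − 8281 = 616
r = -588 / √(5194 × 616) = -588 / 1788.7157 ≈ -0.329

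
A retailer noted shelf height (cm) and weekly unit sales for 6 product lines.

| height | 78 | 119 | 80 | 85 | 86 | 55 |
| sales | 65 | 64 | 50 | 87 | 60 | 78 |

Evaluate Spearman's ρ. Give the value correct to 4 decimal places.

-0.3143

Rank height: 2, 6, 3, 4, 5, 1
Rank sales: 4, 3, 1, 6, 2, 5
d = rank(height) − rank(sales): -2, 3, 2, -2, 3, -4; Σd² = 46
ρ = 1 − 6Σd² / [n(n²−1)] = 1 − 6×46 / (6×35) = 1 − 276/210 ≈ -0.3143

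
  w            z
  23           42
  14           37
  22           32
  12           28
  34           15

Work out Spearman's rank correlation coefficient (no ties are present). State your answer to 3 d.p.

Rank w: 4, 2, 3, 1, 5
Rank z: 5, 4, 3, 2, 1
d = rank(w) − rank(z): -1, -2, 0, -1, 4; Σd² = 22
ρ = 1 − 6Σd² / [n(n²−1)] = 1 − 6×22 / (5×24) = 1 − 132/120 ≈ -0.100

-0.100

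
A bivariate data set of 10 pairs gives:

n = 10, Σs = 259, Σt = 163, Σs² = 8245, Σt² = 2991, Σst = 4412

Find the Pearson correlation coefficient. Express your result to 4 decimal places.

0.2656

r = (nΣst − ΣsΣt) / √[(nΣs² − (Σs)²)(nΣt² − (Σt)²)]
Numerator: 10×4412 − 259×163 = 1903
Denominator: √[(82450 − 67081)(29910 − 26569)] = √[15369 × 3341] = 7165.7399
r = 1903 / 7165.7399 ≈ 0.2656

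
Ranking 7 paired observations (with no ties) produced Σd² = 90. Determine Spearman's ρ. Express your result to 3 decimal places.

ρ = 1 − 6Σd² / [n(n²−1)] = 1 − 6×90 / (7×48)
  = 1 − 540/336 = 1 − 1.6071 ≈ -0.607

-0.607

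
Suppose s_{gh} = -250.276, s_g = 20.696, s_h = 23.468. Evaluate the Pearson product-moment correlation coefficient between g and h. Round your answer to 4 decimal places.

r = Cov(g,h) / (s_g · s_h) = -250.276 / (20.696 × 23.468)
  = -250.276 / 485.6937 ≈ -0.5153

-0.5153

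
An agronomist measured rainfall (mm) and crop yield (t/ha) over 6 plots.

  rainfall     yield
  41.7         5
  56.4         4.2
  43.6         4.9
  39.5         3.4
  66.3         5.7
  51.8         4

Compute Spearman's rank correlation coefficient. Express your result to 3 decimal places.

Rank rainfall: 2, 5, 3, 1, 6, 4
Rank yield: 5, 3, 4, 1, 6, 2
d = rank(rainfall) − rank(yield): -3, 2, -1, 0, 0, 2; Σd² = 18
ρ = 1 − 6Σd² / [n(n²−1)] = 1 − 6×18 / (6×35) = 1 − 108/210 ≈ 0.486

0.486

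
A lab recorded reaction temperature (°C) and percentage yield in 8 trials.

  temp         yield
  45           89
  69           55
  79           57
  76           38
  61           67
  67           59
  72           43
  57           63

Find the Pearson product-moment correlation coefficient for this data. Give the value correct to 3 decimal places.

n = 8, Σx = 526, Σy = 471, Σx² = 35446, Σy² = 29427, Σxy = 29918
nΣxy − ΣxΣy = 239344 − 247746 = -8402
nΣx² − (Σx)² = 283568 − 276676 = 6892; nΣy² − (Σy)² = 235416 − 221841 = 13575
r = -8402 / √(6892 × 13575) = -8402 / 9672.5850 ≈ -0.869

-0.869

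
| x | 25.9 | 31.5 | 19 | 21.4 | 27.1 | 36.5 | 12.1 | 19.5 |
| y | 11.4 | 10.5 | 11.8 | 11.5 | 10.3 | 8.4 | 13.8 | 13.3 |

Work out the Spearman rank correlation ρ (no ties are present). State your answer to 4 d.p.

Rank x: 5, 7, 2, 4, 6, 8, 1, 3
Rank y: 4, 3, 6, 5, 2, 1, 8, 7
d = rank(x) − rank(y): 1, 4, -4, -1, 4, 7, -7, -4; Σd² = 164
ρ = 1 − 6Σd² / [n(n²−1)] = 1 − 6×164 / (8×63) = 1 − 984/504 ≈ -0.9524

-0.9524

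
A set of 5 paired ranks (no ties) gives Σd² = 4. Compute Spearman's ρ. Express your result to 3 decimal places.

0.800

ρ = 1 − 6Σd² / [n(n²−1)] = 1 − 6×4 / (5×24)
  = 1 − 24/120 = 1 − 0.2000 ≈ 0.800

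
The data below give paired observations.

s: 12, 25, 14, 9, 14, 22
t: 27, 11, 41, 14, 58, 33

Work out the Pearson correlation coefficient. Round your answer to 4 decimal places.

-0.1980

n = 6, Σs = 96, Σt = 184, Σs² = 1726, Σt² = 7180, Σst = 2837
nΣst − ΣsΣt = 17022 − 17664 = -642
nΣs² − (Σs)² = 10356 − 9216 = 1140; nΣt² − (Σt)² = 43080 − 33856 = 9224
r = -642 / √(1140 × 9224) = -642 / 3242.7396 ≈ -0.1980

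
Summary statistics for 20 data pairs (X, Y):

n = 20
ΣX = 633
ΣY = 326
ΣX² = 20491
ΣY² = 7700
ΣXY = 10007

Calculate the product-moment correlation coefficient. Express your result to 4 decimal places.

r = (nΣXY − ΣXΣY) / √[(nΣX² − (ΣX)²)(nΣY² − (ΣY)²)]
Numerator: 20×10007 − 633×326 = -6218
Denominator: √[(409820 − 400689)(154000 − 106276)] = √[9131 × 47724] = 20875.0531
r = -6218 / 20875.0531 ≈ -0.2979

-0.2979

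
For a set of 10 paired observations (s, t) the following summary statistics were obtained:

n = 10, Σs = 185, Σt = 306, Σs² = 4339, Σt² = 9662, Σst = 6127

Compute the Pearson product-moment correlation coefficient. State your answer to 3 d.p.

r = (nΣst − ΣsΣt) / √[(nΣs² − (Σs)²)(nΣt² − (Σt)²)]
Numerator: 10×6127 − 185×306 = 4660
Denominator: √[(43390 − 34225)(96620 − 93636)] = √[9165 × 2984] = 5229.5659
r = 4660 / 5229.5659 ≈ 0.891

0.891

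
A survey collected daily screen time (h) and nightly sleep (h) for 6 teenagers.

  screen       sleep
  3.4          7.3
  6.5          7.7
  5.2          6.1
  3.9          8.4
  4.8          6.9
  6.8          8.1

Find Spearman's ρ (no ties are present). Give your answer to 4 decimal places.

0.0857

Rank screen: 1, 5, 4, 2, 3, 6
Rank sleep: 3, 4, 1, 6, 2, 5
d = rank(screen) − rank(sleep): -2, 1, 3, -4, 1, 1; Σd² = 32
ρ = 1 − 6Σd² / [n(n²−1)] = 1 − 6×32 / (6×35) = 1 − 192/210 ≈ 0.0857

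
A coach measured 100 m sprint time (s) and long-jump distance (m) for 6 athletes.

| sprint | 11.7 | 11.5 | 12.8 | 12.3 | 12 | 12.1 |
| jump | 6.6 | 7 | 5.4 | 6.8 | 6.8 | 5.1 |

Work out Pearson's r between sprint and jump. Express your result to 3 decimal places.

n = 6, Σx = 72.4, Σy = 37.7, Σx² = 874.68, Σy² = 240.21, Σxy = 453.79
nΣxy − ΣxΣy = 2722.74 − 2729.48 = -6.74
nΣx² − (Σx)² = 5248.08 − 5241.76 = 6.32; nΣy² − (Σy)² = 1441.26 − 1421.29 = 19.97
r = -6.74 / √(6.32 × 19.97) = -6.74 / 11.2343 ≈ -0.600

-0.600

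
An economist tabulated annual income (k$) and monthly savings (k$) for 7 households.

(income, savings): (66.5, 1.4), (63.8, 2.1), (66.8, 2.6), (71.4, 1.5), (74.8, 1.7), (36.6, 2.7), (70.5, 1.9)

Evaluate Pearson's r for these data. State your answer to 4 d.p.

-0.6786

n = 7, Σx = 450.4, Σy = 13.9, Σx² = 29957.74, Σy² = 29.17, Σxy = 867.79
nΣxy − ΣxΣy = 6074.53 − 6260.56 = -186.03
nΣx² − (Σx)² = 209704.18 − 202860.16 = 6844.02; nΣy² − (Σy)² = 204.19 − 193.21 = 10.98
r = -186.03 / √(6844.02 × 10.98) = -186.03 / 274.1302 ≈ -0.6786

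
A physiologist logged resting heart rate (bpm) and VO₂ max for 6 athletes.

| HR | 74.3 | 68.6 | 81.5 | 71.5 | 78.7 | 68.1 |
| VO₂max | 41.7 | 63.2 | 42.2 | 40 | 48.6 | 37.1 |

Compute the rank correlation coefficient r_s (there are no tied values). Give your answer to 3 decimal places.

Rank HR: 4, 2, 6, 3, 5, 1
Rank VO₂max: 3, 6, 4, 2, 5, 1
d = rank(HR) − rank(VO₂max): 1, -4, 2, 1, 0, 0; Σd² = 22
ρ = 1 − 6Σd² / [n(n²−1)] = 1 − 6×22 / (6×35) = 1 − 132/210 ≈ 0.371

0.371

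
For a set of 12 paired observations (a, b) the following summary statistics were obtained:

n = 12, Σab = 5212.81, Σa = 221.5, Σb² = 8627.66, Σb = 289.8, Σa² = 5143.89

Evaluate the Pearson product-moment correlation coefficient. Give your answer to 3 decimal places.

r = (nΣab − ΣaΣb) / √[(nΣa² − (Σa)²)(nΣb² − (Σb)²)]
Numerator: 12×5212.81 − 221.5×289.8 = -1636.98
Denominator: √[(61726.68 − 49062.25)(103531.92 − 83984.04)] = √[12664.43 × 19547.88] = 15734.1272
r = -1636.98 / 15734.1272 ≈ -0.104

-0.104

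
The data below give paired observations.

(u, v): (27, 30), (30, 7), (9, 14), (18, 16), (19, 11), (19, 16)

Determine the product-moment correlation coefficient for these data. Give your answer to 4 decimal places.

0.1230

n = 6, Σu = 122, Σv = 94, Σu² = 2756, Σv² = 1778, Σuv = 1947
nΣuv − ΣuΣv = 11682 − 11468 = 214
nΣu² − (Σu)² = 16536 − 14884 = 1652; nΣv² − (Σv)² = 10668 − 8836 = 1832
r = 214 / √(1652 × 1832) = 214 / 1739.6735 ≈ 0.1230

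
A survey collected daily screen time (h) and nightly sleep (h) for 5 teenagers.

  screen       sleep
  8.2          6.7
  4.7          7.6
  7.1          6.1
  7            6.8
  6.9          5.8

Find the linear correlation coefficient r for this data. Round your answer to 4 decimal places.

n = 5, Σx = 33.9, Σy = 33, Σx² = 236.35, Σy² = 219.74, Σxy = 221.59
nΣxy − ΣxΣy = 1107.95 − 1118.7 = -10.75
nΣx² − (Σx)² = 1181.75 − 1149.21 = 32.54; nΣy² − (Σy)² = 1098.7 − 1089 = 9.7
r = -10.75 / √(32.54 × 9.7) = -10.75 / 17.7662 ≈ -0.6051

-0.6051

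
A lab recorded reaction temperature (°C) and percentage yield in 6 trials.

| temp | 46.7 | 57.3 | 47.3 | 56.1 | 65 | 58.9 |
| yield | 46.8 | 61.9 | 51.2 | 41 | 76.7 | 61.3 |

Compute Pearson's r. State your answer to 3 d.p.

0.745

n = 6, Σx = 331.3, Σy = 338.9, Σx² = 18542.89, Σy² = 19964.87, Σxy = 19050.36
nΣxy − ΣxΣy = 114302.16 − 112277.57 = 2024.59
nΣx² − (Σx)² = 111257.34 − 109759.69 = 1497.65; nΣy² − (Σy)² = 119789.22 − 114853.21 = 4936.01
r = 2024.59 / √(1497.65 × 4936.01) = 2024.59 / 2718.8997 ≈ 0.745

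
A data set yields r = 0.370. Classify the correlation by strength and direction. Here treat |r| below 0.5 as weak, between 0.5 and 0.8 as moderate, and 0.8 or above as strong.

r = 0.370 > 0 so the relationship is positive.
|r| = 0.370, which falls in the weak range.

weak positive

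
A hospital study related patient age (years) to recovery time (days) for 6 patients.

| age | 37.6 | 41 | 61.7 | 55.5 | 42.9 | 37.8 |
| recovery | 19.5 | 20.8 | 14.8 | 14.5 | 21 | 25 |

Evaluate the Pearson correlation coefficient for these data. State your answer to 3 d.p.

-0.874

n = 6, Σx = 276.5, Σy = 115.6, Σx² = 13251.15, Σy² = 2308.18, Σxy = 5149.81
nΣxy − ΣxΣy = 30898.86 − 31963.4 = -1064.54
nΣx² − (Σx)² = 79506.9 − 76452.25 = 3054.65; nΣy² − (Σy)² = 13849.08 − 13363.36 = 485.72
r = -1064.54 / √(3054.65 × 485.72) = -1064.54 / 1218.0741 ≈ -0.874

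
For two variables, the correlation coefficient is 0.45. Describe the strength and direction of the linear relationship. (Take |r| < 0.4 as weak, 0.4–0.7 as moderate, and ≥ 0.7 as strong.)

moderate positive

r = 0.45 > 0 so the relationship is positive.
|r| = 0.45, which falls in the moderate range.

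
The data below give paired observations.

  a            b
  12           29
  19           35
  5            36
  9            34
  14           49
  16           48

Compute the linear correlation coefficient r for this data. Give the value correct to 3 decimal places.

n = 6, Σa = 75, Σb = 231, Σa² = 1063, Σb² = 9223, Σab = 2953
nΣab − ΣaΣb = 17718 − 17325 = 393
nΣa² − (Σa)² = 6378 − 5625 = 753; nΣb² − (Σb)² = 55338 − 53361 = 1977
r = 393 / √(753 × 1977) = 393 / 1220.1152 ≈ 0.322

0.322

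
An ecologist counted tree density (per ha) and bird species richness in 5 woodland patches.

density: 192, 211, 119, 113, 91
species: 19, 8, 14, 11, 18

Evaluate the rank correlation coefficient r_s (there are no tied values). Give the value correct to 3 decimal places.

Rank density: 4, 5, 3, 2, 1
Rank species: 5, 1, 3, 2, 4
d = rank(density) − rank(species): -1, 4, 0, 0, -3; Σd² = 26
ρ = 1 − 6Σd² / [n(n²−1)] = 1 − 6×26 / (5×24) = 1 − 156/120 ≈ -0.300

-0.300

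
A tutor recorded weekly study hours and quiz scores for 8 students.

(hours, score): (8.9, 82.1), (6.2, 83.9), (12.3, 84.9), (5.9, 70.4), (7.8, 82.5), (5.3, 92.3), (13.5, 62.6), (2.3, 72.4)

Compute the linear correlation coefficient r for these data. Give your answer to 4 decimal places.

n = 8, Σx = 62.2, Σy = 631.1, Σx² = 580.22, Σy² = 50429.85, Σxy = 4854.81
nΣxy − ΣxΣy = 38838.48 − 39254.42 = -415.94
nΣx² − (Σx)² = 4641.76 − 3868.84 = 772.92; nΣy² − (Σy)² = 403438.8 − 398287.21 = 5151.59
r = -415.94 / √(772.92 × 5151.59) = -415.94 / 1995.4365 ≈ -0.2084

-0.2084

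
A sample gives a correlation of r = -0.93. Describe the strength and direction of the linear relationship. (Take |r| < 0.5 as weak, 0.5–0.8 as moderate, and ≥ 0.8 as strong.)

strong negative

r = -0.93 < 0 so the relationship is negative.
|r| = 0.93, which falls in the strong range.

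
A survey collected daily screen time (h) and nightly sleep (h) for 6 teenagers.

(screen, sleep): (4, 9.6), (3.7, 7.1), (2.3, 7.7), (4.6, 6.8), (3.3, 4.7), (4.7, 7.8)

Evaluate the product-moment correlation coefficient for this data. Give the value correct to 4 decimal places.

n = 6, Σx = 22.6, Σy = 43.7, Σx² = 89.12, Σy² = 331.03, Σxy = 165.83
nΣxy − ΣxΣy = 994.98 − 987.62 = 7.36
nΣx² − (Σx)² = 534.72 − 510.76 = 23.96; nΣy² − (Σy)² = 1986.18 − 1909.69 = 76.49
r = 7.36 / √(23.96 × 76.49) = 7.36 / 42.8101 ≈ 0.1719

0.1719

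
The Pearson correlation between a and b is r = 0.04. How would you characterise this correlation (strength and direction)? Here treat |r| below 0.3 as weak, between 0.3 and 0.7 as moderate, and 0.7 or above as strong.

weak positive

r = 0.04 > 0 so the relationship is positive.
|r| = 0.04, which falls in the weak range.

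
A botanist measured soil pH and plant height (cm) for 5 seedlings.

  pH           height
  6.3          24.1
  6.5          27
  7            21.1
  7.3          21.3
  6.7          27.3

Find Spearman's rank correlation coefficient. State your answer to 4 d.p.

Rank pH: 1, 2, 4, 5, 3
Rank height: 3, 4, 1, 2, 5
d = rank(pH) − rank(height): -2, -2, 3, 3, -2; Σd² = 30
ρ = 1 − 6Σd² / [n(n²−1)] = 1 − 6×30 / (5×24) = 1 − 180/120 ≈ -0.5000

-0.5000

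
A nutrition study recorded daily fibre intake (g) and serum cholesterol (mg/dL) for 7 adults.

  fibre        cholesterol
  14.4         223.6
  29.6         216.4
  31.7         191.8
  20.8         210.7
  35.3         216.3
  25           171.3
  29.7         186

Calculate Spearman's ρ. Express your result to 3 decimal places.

-0.250

Rank fibre: 1, 4, 6, 2, 7, 3, 5
Rank cholesterol: 7, 6, 3, 4, 5, 1, 2
d = rank(fibre) − rank(cholesterol): -6, -2, 3, -2, 2, 2, 3; Σd² = 70
ρ = 1 − 6Σd² / [n(n²−1)] = 1 − 6×70 / (7×48) = 1 − 420/336 ≈ -0.250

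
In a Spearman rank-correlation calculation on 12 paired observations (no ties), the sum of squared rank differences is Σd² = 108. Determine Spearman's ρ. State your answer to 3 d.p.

0.622

ρ = 1 − 6Σd² / [n(n²−1)] = 1 − 6×108 / (12×143)
  = 1 − 648/1716 = 1 − 0.3776 ≈ 0.622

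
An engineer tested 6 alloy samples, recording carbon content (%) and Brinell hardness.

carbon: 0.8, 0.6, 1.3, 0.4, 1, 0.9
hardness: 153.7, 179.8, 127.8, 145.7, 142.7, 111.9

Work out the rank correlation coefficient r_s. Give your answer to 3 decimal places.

Rank carbon: 3, 2, 6, 1, 5, 4
Rank hardness: 5, 6, 2, 4, 3, 1
d = rank(carbon) − rank(hardness): -2, -4, 4, -3, 2, 3; Σd² = 58
ρ = 1 − 6Σd² / [n(n²−1)] = 1 − 6×58 / (6×35) = 1 − 348/210 ≈ -0.657

-0.657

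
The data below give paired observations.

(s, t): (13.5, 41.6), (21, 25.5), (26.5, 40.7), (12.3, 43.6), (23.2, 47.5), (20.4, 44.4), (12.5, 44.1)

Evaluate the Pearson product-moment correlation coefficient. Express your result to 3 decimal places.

-0.170

n = 7, Σs = 129.4, Σt = 287.4, Σs² = 2587.44, Σt² = 12110.68, Σst = 5270.94
nΣst − ΣsΣt = 36896.58 − 37189.56 = -292.98
nΣs² − (Σs)² = 18112.08 − 16744.36 = 1367.72; nΣt² − (Σt)² = 84774.76 − 82598.76 = 2176
r = -292.98 / √(1367.72 × 2176) = -292.98 / 1725.1547 ≈ -0.170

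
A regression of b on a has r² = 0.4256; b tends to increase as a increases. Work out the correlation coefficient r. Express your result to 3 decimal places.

0.652

|r| = √0.4256 = 0.652
The association is positive, so r = 0.652.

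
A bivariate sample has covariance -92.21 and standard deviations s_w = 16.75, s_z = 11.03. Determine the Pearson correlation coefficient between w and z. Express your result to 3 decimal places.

-0.499

r = Cov(w,z) / (s_w · s_z) = -92.21 / (16.75 × 11.03)
  = -92.21 / 184.7525 ≈ -0.499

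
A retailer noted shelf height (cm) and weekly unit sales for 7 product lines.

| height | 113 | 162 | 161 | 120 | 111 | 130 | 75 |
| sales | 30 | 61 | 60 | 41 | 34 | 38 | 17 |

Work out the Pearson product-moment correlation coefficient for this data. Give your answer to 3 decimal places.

0.979

n = 7, Σx = 872, Σy = 281, Σx² = 114180, Σy² = 12791, Σxy = 37841
nΣxy − ΣxΣy = 264887 − 245032 = 19855
nΣx² − (Σx)² = 799260 − 760384 = 38876; nΣy² − (Σy)² = 89537 − 78961 = 10576
r = 19855 / √(38876 × 10576) = 19855 / 20276.8976 ≈ 0.979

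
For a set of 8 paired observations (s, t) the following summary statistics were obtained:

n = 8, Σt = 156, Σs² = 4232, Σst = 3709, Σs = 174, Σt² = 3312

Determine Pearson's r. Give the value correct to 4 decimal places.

r = (nΣst − ΣsΣt) / √[(nΣs² − (Σs)²)(nΣt² − (Σt)²)]
Numerator: 8×3709 − 174×156 = 2528
Denominator: √[(33856 − 30276)(26496 − 24336)] = √[3580 × 2160] = 2780.7913
r = 2528 / 2780.7913 ≈ 0.9091

0.9091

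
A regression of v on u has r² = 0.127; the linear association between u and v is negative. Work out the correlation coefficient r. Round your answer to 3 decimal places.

-0.356

|r| = √0.127 = 0.356
The association is negative, so r = −0.356.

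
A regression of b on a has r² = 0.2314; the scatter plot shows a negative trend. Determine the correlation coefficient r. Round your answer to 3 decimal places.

-0.481

|r| = √0.2314 = 0.481
The association is negative, so r = −0.481.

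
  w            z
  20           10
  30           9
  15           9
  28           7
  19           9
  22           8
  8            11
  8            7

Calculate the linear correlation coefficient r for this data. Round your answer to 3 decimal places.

n = 8, Σw = 150, Σz = 70, Σw² = 3282, Σz² = 626, Σwz = 1292
nΣwz − ΣwΣz = 10336 − 10500 = -164
nΣw² − (Σw)² = 26256 − 22500 = 3756; nΣz² − (Σz)² = 5008 − 4900 = 108
r = -164 / √(3756 × 108) = -164 / 636.9050 ≈ -0.257

-0.257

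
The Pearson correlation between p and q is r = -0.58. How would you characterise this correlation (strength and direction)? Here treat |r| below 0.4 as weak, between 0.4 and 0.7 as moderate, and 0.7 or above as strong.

r = -0.58 < 0 so the relationship is negative.
|r| = 0.58, which falls in the moderate range.

moderate negative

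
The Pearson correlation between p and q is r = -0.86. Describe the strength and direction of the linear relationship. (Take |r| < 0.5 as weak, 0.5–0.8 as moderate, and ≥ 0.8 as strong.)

strong negative

r = -0.86 < 0 so the relationship is negative.
|r| = 0.86, which falls in the strong range.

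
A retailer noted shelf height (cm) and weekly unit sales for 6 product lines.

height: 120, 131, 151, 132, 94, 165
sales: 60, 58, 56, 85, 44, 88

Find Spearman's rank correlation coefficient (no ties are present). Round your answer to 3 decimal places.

0.600

Rank height: 2, 3, 5, 4, 1, 6
Rank sales: 4, 3, 2, 5, 1, 6
d = rank(height) − rank(sales): -2, 0, 3, -1, 0, 0; Σd² = 14
ρ = 1 − 6Σd² / [n(n²−1)] = 1 − 6×14 / (6×35) = 1 − 84/210 ≈ 0.600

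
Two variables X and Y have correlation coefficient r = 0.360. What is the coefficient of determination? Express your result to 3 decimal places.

r² = (0.360)² = 0.130

0.130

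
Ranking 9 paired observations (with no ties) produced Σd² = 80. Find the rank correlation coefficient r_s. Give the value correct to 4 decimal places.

0.3333

ρ = 1 − 6Σd² / [n(n²−1)] = 1 − 6×80 / (9×80)
  = 1 − 480/720 = 1 − 0.66667 ≈ 0.3333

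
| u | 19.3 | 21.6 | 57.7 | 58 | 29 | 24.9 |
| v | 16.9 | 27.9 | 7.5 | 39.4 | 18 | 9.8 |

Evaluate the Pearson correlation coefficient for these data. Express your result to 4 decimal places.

n = 6, Σu = 210.5, Σv = 119.5, Σu² = 8993.35, Σv² = 3092.67, Σuv = 4412.78
nΣuv − ΣuΣv = 26476.68 − 25154.75 = 1321.93
nΣu² − (Σu)² = 53960.1 − 44310.25 = 9649.85; nΣv² − (Σv)² = 18556.02 − 14280.25 = 4275.77
r = 1321.93 / √(9649.85 × 4275.77) = 1321.93 / 6423.4367 ≈ 0.2058

0.2058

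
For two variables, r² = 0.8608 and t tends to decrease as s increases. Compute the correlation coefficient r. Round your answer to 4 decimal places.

|r| = √0.8608 = 0.9278
The association is negative, so r = −0.9278.

-0.9278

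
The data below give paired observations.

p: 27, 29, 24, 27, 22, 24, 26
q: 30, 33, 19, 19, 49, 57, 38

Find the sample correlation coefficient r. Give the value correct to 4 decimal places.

-0.4665

n = 7, Σp = 179, Σq = 245, Σp² = 4611, Σq² = 9805, Σpq = 6170
nΣpq − ΣpΣq = 43190 − 43855 = -665
nΣp² − (Σp)² = 32277 − 32041 = 236; nΣq² − (Σq)² = 68635 − 60025 = 8610
r = -665 / √(236 × 8610) = -665 / 1425.4683 ≈ -0.4665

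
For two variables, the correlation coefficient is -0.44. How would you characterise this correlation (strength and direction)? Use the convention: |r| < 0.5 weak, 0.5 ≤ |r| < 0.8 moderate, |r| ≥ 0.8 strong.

weak negative

r = -0.44 < 0 so the relationship is negative.
|r| = 0.44, which falls in the weak range.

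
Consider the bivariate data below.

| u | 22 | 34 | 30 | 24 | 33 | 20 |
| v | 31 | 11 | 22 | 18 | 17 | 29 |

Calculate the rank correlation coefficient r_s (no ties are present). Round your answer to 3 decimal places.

-0.886

Rank u: 2, 6, 4, 3, 5, 1
Rank v: 6, 1, 4, 3, 2, 5
d = rank(u) − rank(v): -4, 5, 0, 0, 3, -4; Σd² = 66
ρ = 1 − 6Σd² / [n(n²−1)] = 1 − 6×66 / (6×35) = 1 − 396/210 ≈ -0.886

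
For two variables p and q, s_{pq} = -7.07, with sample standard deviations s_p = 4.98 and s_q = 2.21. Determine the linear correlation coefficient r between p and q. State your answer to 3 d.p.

r = Cov(p,q) / (s_p · s_q) = -7.07 / (4.98 × 2.21)
  = -7.07 / 11.0058 ≈ -0.642

-0.642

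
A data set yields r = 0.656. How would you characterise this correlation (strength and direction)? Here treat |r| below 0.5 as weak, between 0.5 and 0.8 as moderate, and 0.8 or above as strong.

moderate positive

r = 0.656 > 0 so the relationship is positive.
|r| = 0.656, which falls in the moderate range.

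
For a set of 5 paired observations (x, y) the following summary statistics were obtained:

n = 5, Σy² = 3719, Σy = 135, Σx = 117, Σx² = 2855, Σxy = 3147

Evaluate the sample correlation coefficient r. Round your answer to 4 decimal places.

-0.1289

r = (nΣxy − ΣxΣy) / √[(nΣx² − (Σx)²)(nΣy² − (Σy)²)]
Numerator: 5×3147 − 117×135 = -60
Denominator: √[(14275 − 13689)(18595 − 18225)] = √[586 × 370] = 465.6393
r = -60 / 465.6393 ≈ -0.1289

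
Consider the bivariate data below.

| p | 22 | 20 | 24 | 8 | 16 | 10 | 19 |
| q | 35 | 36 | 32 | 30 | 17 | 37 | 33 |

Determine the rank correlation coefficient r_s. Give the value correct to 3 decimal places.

Rank p: 6, 5, 7, 1, 3, 2, 4
Rank q: 5, 6, 3, 2, 1, 7, 4
d = rank(p) − rank(q): 1, -1, 4, -1, 2, -5, 0; Σd² = 48
ρ = 1 − 6Σd² / [n(n²−1)] = 1 − 6×48 / (7×48) = 1 − 288/336 ≈ 0.143

0.143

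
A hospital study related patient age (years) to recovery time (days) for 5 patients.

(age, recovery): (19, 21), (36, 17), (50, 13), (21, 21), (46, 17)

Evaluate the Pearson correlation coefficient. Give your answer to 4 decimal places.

n = 5, Σx = 172, Σy = 89, Σx² = 6714, Σy² = 1629, Σxy = 2884
nΣxy − ΣxΣy = 14420 − 15308 = -888
nΣx² − (Σx)² = 33570 − 29584 = 3986; nΣy² − (Σy)² = 8145 − 7921 = 224
r = -888 / √(3986 × 224) = -888 / 944.9148 ≈ -0.9398

-0.9398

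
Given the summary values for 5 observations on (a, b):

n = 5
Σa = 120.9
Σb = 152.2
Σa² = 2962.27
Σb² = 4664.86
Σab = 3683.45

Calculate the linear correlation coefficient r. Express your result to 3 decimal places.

r = (nΣab − ΣaΣb) / √[(nΣa² − (Σa)²)(nΣb² − (Σb)²)]
Numerator: 5×3683.45 − 120.9×152.2 = 16.27
Denominator: √[(14811.35 − 14616.81)(23324.3 − 23164.84)] = √[194.54 × 159.46] = 176.1288
r = 16.27 / 176.1288 ≈ 0.092

0.092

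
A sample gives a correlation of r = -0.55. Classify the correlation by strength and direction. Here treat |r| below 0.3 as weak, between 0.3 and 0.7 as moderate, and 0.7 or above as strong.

moderate negative

r = -0.55 < 0 so the relationship is negative.
|r| = 0.55, which falls in the moderate range.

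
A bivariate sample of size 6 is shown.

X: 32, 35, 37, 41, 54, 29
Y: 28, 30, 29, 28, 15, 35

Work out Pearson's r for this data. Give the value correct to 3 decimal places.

-0.943

n = 6, ΣX = 228, ΣY = 165, ΣX² = 9056, ΣY² = 4759, ΣXY = 5992
nΣXY − ΣXΣY = 35952 − 37620 = -1668
nΣX² − (ΣX)² = 54336 − 51984 = 2352; nΣY² − (ΣY)² = 28554 − 27225 = 1329
r = -1668 / √(2352 × 1329) = -1668 / 1767.9955 ≈ -0.943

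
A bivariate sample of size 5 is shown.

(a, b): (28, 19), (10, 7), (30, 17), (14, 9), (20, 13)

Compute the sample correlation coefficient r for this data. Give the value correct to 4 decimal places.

0.9751

n = 5, Σa = 102, Σb = 65, Σa² = 2380, Σb² = 949, Σab = 1498
nΣab − ΣaΣb = 7490 − 6630 = 860
nΣa² − (Σa)² = 11900 − 10404 = 1496; nΣb² − (Σb)² = 4745 − 4225 = 520
r = 860 / √(1496 × 520) = 860 / 881.9977 ≈ 0.9751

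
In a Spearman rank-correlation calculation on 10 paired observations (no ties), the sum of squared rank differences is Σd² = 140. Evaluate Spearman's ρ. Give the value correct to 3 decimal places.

0.152

ρ = 1 − 6Σd² / [n(n²−1)] = 1 − 6×140 / (10×99)
  = 1 − 840/990 = 1 − 0.8485 ≈ 0.152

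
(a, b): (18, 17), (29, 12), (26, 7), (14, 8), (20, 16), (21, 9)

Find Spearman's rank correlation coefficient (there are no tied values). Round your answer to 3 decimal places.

-0.200

Rank a: 2, 6, 5, 1, 3, 4
Rank b: 6, 4, 1, 2, 5, 3
d = rank(a) − rank(b): -4, 2, 4, -1, -2, 1; Σd² = 42
ρ = 1 − 6Σd² / [n(n²−1)] = 1 − 6×42 / (6×35) = 1 − 252/210 ≈ -0.200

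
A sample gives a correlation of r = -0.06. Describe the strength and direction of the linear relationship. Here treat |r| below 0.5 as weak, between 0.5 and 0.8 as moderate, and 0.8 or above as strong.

weak negative

r = -0.06 < 0 so the relationship is negative.
|r| = 0.06, which falls in the weak range.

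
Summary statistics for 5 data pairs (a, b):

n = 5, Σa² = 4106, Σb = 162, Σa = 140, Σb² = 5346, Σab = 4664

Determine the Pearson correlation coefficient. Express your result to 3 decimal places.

0.952

r = (nΣab − ΣaΣb) / √[(nΣa² − (Σa)²)(nΣb² − (Σb)²)]
Numerator: 5×4664 − 140×162 = 640
Denominator: √[(20530 − 19600)(26730 − 26244)] = √[930 × 486] = 672.2946
r = 640 / 672.2946 ≈ 0.952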